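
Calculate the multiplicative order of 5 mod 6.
Powers of 5 mod 6: 5^1≡5, 5^2≡1. Order = 2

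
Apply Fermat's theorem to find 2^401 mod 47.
By Fermat: 2^{46} ≡ 1 mod 47. 401 ≡ 33 mod 46. So 2^{401} ≡ 2^{33} ≡ 37 mod 47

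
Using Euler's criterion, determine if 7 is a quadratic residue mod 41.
By Euler's criterion: 7^{20} ≡ 40 (mod 41). Since this equals -1 (≡ 40), 7 is not a QR.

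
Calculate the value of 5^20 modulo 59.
By repeated squaring (mod 59): 5^{1}≡5, 5^{2}≡25, 5^{4}≡35, 5^{8}≡45, 5^{16}≡19. Then 5^{20} = 5^{16+4} ≡ 19 × 35 ≡ 16 (mod 59)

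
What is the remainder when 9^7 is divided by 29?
By repeated squaring (mod 29): 9^{1}≡9, 9^{2}≡23, 9^{4}≡7. Then 9^{7} = 9^{4+2+1} ≡ 7 × 23 × 9 ≡ 28 (mod 29)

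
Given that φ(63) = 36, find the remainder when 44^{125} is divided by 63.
By Euler: 44^{36} ≡ 1 mod 63 since gcd(44, 63) = 1. 125 = 3×36 + 17. So 44^{125} ≡ 44^{17} ≡ 53 mod 63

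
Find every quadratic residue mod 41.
QRs mod 41: {1, 2, 4, 5, 8, 9, 10, 16, 18, 20, 21, 23, 25, 31, 32, 33, 36, 37, 39, 40}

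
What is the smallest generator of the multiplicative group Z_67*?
g = 2. For each prime q|66: 2^{33}≡66, 2^{22}≡37, 2^{6}≡64, none ≡ 1, so ord_67(2) = 66 and 2 is a primitive root.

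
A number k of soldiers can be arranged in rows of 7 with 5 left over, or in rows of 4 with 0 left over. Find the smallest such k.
M = 7 × 4 = 28. M₁ = 4, y₁ ≡ 2 (mod 7). M₂ = 7, y₂ ≡ 3 (mod 4). k = 5×4×2 + 0×7×3 ≡ 12 (mod 28)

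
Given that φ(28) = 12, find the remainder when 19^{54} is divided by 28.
By Euler: 19^{12} ≡ 1 mod 28 since gcd(19, 28) = 1. 54 = 4×12 + 6. So 19^{54} ≡ 19^{6} ≡ 1 mod 28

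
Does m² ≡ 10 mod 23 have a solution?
By Euler's criterion: 10^{11} ≡ 22 mod 23. Since this equals -1 (≡ 22), 10 is not a QR.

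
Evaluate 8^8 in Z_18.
By repeated squaring (mod 18): 8^{1}≡8, 8^{2}≡10, 8^{4}≡10, 8^{8}≡10. So 8^{8} ≡ 10 (mod 18)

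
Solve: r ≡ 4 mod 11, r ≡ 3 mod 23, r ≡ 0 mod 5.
M = 11 × 23 × 5 = 1265. M₁ = 115, y₁ ≡ 9 mod 11. M₂ = 55, y₂ ≡ 18 mod 23. M₃ = 253, y₃ ≡ 2 mod 5. r = 4×115×9 + 3×55×18 + 0×253×2 ≡ 785 mod 1265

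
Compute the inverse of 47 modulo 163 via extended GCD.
Extended GCD: 47(-52) + 163(15) = 1. So 47^(-1) ≡ -52 ≡ 111 (mod 163). Verify: 47 × 111 = 5217 ≡ 1 (mod 163)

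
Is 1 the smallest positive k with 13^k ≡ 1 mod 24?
Powers of 13 mod 24: 13^1≡13, 13^2≡1. 13^1≡13≢1, so ord ≠ 1. No, the actual order is 2.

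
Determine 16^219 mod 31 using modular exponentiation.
Using Fermat: 16^{30} ≡ 1 mod 31. 219 ≡ 9 mod 30. So 16^{219} ≡ 16^{9} ≡ 2 mod 31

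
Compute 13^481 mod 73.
Using Fermat: 13^{72} ≡ 1 mod 73. 481 ≡ 49 mod 72. So 13^{481} ≡ 13^{49} ≡ 31 mod 73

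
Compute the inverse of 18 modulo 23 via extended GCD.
Extended GCD: 18(9) + 23(-7) = 1. So 18^(-1) ≡ 9 mod 23. Verify: 18 × 9 = 162 ≡ 1 mod 23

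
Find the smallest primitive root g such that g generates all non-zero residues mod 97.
g = 5. Powers: [5, 25, 28, 43, 21, 8, ...] generates all 96 non-zero residues.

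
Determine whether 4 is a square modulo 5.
By Euler's criterion: 4^{2} ≡ 1 mod 5. Since this equals 1, 4 is a QR.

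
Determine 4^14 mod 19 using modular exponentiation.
By repeated squaring mod 19: 4^{1}≡4, 4^{2}≡16, 4^{4}≡9, 4^{8}≡5. Then 4^{14} = 4^{8+4+2} ≡ 5 × 9 × 16 ≡ 17 mod 19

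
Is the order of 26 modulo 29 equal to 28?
Powers of 26 mod 29: 26^1≡26, 26^2≡9, 26^3≡2, 26^4≡23, 26^5≡18, 26^6≡4, 26^7≡17, 26^8≡7, 26^9≡8, 26^10≡5, 26^11≡14, 26^12≡16, 26^13≡10, 26^14≡28, 26^15≡3, 26^16≡20, 26^17≡27, 26^18≡6, 26^19≡11, 26^20≡25, 26^21≡12, 26^22≡22, 26^23≡21, 26^24≡24, 26^25≡15, 26^26≡13, 26^27≡19, 26^28≡1. First k with 26^k≡1 is k=28. Yes, ord_29(26) = 28.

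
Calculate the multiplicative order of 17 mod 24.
Powers of 17 mod 24: 17^1≡17, 17^2≡1. ord_24(17) = 2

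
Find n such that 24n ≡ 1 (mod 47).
Since 47 is prime, by Fermat 24^(-1) ≡ 24^{45} ≡ 2 (mod 47). Verify: 24 × 2 = 48 ≡ 1 (mod 47)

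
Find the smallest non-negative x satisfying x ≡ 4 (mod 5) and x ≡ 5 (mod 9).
M = 5 × 9 = 45. M₁ = 9, y₁ ≡ 4 (mod 5). M₂ = 5, y₂ ≡ 2 (mod 9). x = 4×9×4 + 5×5×2 ≡ 14 (mod 45)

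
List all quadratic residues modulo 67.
QRs mod 67: {1, 4, 6, 9, 10, 14, 15, 16, 17, 19, 21, 22, 23, 24, 25, 26, 29, 33, 35, 36, 37, 39, 40, 47, 49, 54, 55, 56, 59, 60, 62, 64, 65}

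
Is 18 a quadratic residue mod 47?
By Euler's criterion: 18^{23} ≡ 1 (mod 47). Since this equals 1, 18 is a QR.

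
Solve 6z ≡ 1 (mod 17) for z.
Since 17 is prime, by Fermat 6^(-1) ≡ 6^{15} ≡ 3 (mod 17). Verify: 6 × 3 = 18 ≡ 1 (mod 17)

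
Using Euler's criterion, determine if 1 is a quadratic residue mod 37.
By Euler's criterion: 1^{18} ≡ 1 (mod 37). Since this equals 1, 1 is a QR.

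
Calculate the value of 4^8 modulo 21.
By repeated squaring (mod 21): 4^{1}≡4, 4^{2}≡16, 4^{4}≡4, 4^{8}≡16. So 4^{8} ≡ 16 (mod 21)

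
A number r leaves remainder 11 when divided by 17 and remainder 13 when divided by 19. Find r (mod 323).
M = 17 × 19 = 323. M₁ = 19, y₁ ≡ 9 (mod 17). M₂ = 17, y₂ ≡ 9 (mod 19). r = 11×19×9 + 13×17×9 ≡ 317 (mod 323)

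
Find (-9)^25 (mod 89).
By repeated squaring (mod 89): (-9)^{1}≡80, (-9)^{2}≡81, (-9)^{4}≡64, (-9)^{8}≡2, (-9)^{16}≡4. Then (-9)^{25} = (-9)^{16+8+1} ≡ 4 × 2 × 80 ≡ 17 (mod 89)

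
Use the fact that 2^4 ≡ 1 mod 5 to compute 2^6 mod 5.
By Fermat: 2^{4} ≡ 1 mod 5. So 2^{6} = 2^{4} · 2^{2} ≡ 2^{2} ≡ 4 mod 5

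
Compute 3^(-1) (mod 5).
Since 5 is prime, by Fermat 3^(-1) ≡ 3^{3} ≡ 2 (mod 5). Verify: 3 × 2 = 6 ≡ 1 (mod 5)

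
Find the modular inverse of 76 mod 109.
Since 109 is prime, by Fermat 76^(-1) ≡ 76^{107} ≡ 33 (mod 109). Verify: 76 × 33 = 2508 ≡ 1 (mod 109)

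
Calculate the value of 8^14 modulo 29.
By repeated squaring mod 29: 8^{1}≡8, 8^{2}≡6, 8^{4}≡7, 8^{8}≡20. Then 8^{14} = 8^{8+4+2} ≡ 20 × 7 × 6 ≡ 28 mod 29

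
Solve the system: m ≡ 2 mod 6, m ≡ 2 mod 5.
M = 6 × 5 = 30. M₁ = 5, y₁ ≡ 5 mod 6. M₂ = 6, y₂ ≡ 1 mod 5. m = 2×5×5 + 2×6×1 ≡ 2 mod 30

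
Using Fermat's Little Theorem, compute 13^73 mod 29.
By Fermat: 13^{28} ≡ 1 (mod 29). 73 = 2×28 + 17. So 13^{73} ≡ 13^{17} ≡ 22 (mod 29)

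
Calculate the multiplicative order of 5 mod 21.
Powers of 5 mod 21: 5^1≡5, 5^2≡4, 5^3≡20, 5^4≡16, 5^5≡17, 5^6≡1. Order = 6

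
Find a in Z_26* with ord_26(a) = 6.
17 has order 6 mod 26 since 17^{6} ≡ 1 mod 26 and no smaller power works.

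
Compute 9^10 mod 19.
By repeated squaring (mod 19): 9^{1}≡9, 9^{2}≡5, 9^{4}≡6, 9^{8}≡17. Then 9^{10} = 9^{8+2} ≡ 17 × 5 ≡ 9 (mod 19)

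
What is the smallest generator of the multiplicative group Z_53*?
g = 2. Powers: [2, 4, 8, 16, 32, 11, 22, 44, 35, 17, ...] generates all 52 non-zero residues.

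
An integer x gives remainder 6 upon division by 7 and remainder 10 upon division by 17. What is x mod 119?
M = 7 × 17 = 119. M₁ = 17, y₁ ≡ 5 mod 7. M₂ = 7, y₂ ≡ 5 mod 17. x = 6×17×5 + 10×7×5 ≡ 27 mod 119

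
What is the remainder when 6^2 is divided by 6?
6^{2} = 36 ≡ 0 mod 6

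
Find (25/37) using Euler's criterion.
(25/37) = 25^{18} mod 37 = 1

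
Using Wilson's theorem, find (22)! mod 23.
By Wilson's theorem, (22)! ≡ -1 ≡ 22 mod 23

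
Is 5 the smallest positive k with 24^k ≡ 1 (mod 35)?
Powers of 24 mod 35: 24^1≡24, 24^2≡16, 24^3≡34, 24^4≡11, 24^5≡19, 24^6≡1. 24^5≡19≢1, so ord ≠ 5. No, the actual order is 6.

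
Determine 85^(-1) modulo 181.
Since 181 is prime, by Fermat 85^(-1) ≡ 85^{179} ≡ 115 (mod 181). Verify: 85 × 115 = 9775 ≡ 1 (mod 181)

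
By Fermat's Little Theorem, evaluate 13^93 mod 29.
By Fermat: 13^{28} ≡ 1 (mod 29). 93 = 3×28 + 9. So 13^{93} ≡ 13^{9} ≡ 5 (mod 29)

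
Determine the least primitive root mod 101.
g = 2. Powers: [2, 4, 8, 16, 32, 64, ...] generates all 100 non-zero residues.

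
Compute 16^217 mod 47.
Using Fermat: 16^{46} ≡ 1 (mod 47). 217 ≡ 33 (mod 46). So 16^{217} ≡ 16^{33} ≡ 36 (mod 47)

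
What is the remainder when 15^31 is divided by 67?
By repeated squaring mod 67: 15^{1}≡15, 15^{2}≡24, 15^{4}≡40, 15^{8}≡59, 15^{16}≡64. Then 15^{31} = 15^{16+8+4+2+1} ≡ 64 × 59 × 40 × 24 × 15 ≡ 14 mod 67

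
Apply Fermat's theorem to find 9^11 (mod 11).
By Fermat: 9^{10} ≡ 1 (mod 11). So 9^{11} = 9^{10} · 9^{1} ≡ 9^{1} ≡ 9 (mod 11)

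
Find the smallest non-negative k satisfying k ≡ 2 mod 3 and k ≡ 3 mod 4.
M = 3 × 4 = 12. M₁ = 4, y₁ ≡ 1 mod 3. M₂ = 3, y₂ ≡ 3 mod 4. k = 2×4×1 + 3×3×3 ≡ 11 mod 12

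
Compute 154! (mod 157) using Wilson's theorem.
(156)! = (154)! × (155) × (156) ≡ -1 (mod 157). So (154)! ≡ -1 × [(156)(155)]^(-1) ≡ 78 (mod 157)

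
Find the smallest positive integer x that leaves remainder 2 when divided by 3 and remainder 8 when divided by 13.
M = 3 × 13 = 39. M₁ = 13, y₁ ≡ 1 mod 3. M₂ = 3, y₂ ≡ 9 mod 13. x = 2×13×1 + 8×3×9 ≡ 8 mod 39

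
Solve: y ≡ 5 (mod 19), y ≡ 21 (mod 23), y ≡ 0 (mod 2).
M = 19 × 23 × 2 = 874. M₁ = 46, y₁ ≡ 12 (mod 19). M₂ = 38, y₂ ≡ 20 (mod 23). M₃ = 437, y₃ ≡ 1 (mod 2). y = 5×46×12 + 21×38×20 + 0×437×1 ≡ 366 (mod 874)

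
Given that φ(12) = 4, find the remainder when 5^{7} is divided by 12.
By Euler: 5^{4} ≡ 1 (mod 12) since gcd(5, 12) = 1. 7 = 1×4 + 3. So 5^{7} ≡ 5^{3} ≡ 5 (mod 12)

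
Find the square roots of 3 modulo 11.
The square roots of 3 mod 11 are 5 and 6. Verify: 5² = 25 ≡ 3 mod 11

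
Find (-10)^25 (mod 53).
By repeated squaring (mod 53): (-10)^{1}≡43, (-10)^{2}≡47, (-10)^{4}≡36, (-10)^{8}≡24, (-10)^{16}≡46. Then (-10)^{25} = (-10)^{16+8+1} ≡ 46 × 24 × 43 ≡ 37 (mod 53)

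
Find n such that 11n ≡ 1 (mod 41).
Since 41 is prime, by Fermat 11^(-1) ≡ 11^{39} ≡ 15 (mod 41). Verify: 11 × 15 = 165 ≡ 1 (mod 41)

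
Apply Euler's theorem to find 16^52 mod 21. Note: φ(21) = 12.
By Euler: 16^{12} ≡ 1 mod 21 since gcd(16, 21) = 1. 52 = 4×12 + 4. So 16^{52} ≡ 16^{4} ≡ 16 mod 21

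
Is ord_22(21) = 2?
Powers of 21 mod 22: 21^1≡21, 21^2≡1. First k with 21^k≡1 is k=2. Yes, ord_22(21) = 2.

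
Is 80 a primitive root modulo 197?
ord_197(80) divides 196. For each prime q|196: 80^{98}≡196, 80^{28}≡178, none ≡ 1. So 80 has order 196 and is a primitive root mod 197.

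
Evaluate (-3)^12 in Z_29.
By repeated squaring mod 29: (-3)^{1}≡26, (-3)^{2}≡9, (-3)^{4}≡23, (-3)^{8}≡7. Then (-3)^{12} = (-3)^{8+4} ≡ 7 × 23 ≡ 16 mod 29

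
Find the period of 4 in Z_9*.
Powers of 4 mod 9: 4^1≡4, 4^2≡7, 4^3≡1. So the order of 4 is 3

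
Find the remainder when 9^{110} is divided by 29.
By Fermat: 9^{28} ≡ 1 (mod 29). 110 = 3×28 + 26. So 9^{110} ≡ 9^{26} ≡ 24 (mod 29)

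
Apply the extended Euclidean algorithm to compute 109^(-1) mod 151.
Extended GCD: 109(-18) + 151(13) = 1. So 109^(-1) ≡ -18 ≡ 133 (mod 151). Verify: 109 × 133 = 14497 ≡ 1 (mod 151)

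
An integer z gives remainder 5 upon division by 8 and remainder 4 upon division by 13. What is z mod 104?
M = 8 × 13 = 104. M₁ = 13, y₁ ≡ 5 mod 8. M₂ = 8, y₂ ≡ 5 mod 13. z = 5×13×5 + 4×8×5 ≡ 69 mod 104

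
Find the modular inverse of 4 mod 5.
Since 5 is prime, by Fermat 4^(-1) ≡ 4^{3} ≡ 4 (mod 5). Verify: 4 × 4 = 16 ≡ 1 (mod 5)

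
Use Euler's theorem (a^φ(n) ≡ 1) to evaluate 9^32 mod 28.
By Euler: 9^{12} ≡ 1 (mod 28) since gcd(9, 28) = 1. 32 = 2×12 + 8. So 9^{32} ≡ 9^{8} ≡ 25 (mod 28)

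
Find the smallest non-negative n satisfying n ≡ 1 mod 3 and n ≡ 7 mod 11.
M = 3 × 11 = 33. M₁ = 11, y₁ ≡ 2 mod 3. M₂ = 3, y₂ ≡ 4 mod 11. n = 1×11×2 + 7×3×4 ≡ 7 mod 33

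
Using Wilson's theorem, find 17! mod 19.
(18)! = (17)! × (18) ≡ -1 (mod 19). So (17)! ≡ -1 × (18)^(-1) ≡ (-1)×(-1) = 1 (mod 19)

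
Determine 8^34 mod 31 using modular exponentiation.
Using Fermat: 8^{30} ≡ 1 (mod 31). 34 ≡ 4 (mod 30). So 8^{34} ≡ 8^{4} ≡ 4 (mod 31)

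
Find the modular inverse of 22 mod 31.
Since 31 is prime, by Fermat 22^(-1) ≡ 22^{29} ≡ 24 (mod 31). Verify: 22 × 24 = 528 ≡ 1 (mod 31)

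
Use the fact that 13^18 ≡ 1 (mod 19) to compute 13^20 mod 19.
By Fermat: 13^{18} ≡ 1 (mod 19). So 13^{20} = 13^{18} · 13^{2} ≡ 13^{2} ≡ 17 (mod 19)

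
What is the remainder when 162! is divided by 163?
By Wilson's theorem, (162)! ≡ -1 ≡ 162 (mod 163)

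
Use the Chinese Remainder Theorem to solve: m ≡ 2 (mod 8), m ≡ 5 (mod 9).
M = 8 × 9 = 72. M₁ = 9, y₁ ≡ 1 (mod 8). M₂ = 8, y₂ ≡ 8 (mod 9). m = 2×9×1 + 5×8×8 ≡ 50 (mod 72)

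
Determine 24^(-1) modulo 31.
Since 31 is prime, by Fermat 24^(-1) ≡ 24^{29} ≡ 22 (mod 31). Verify: 24 × 22 = 528 ≡ 1 (mod 31)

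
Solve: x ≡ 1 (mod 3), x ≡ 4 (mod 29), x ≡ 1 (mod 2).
M = 3 × 29 × 2 = 174. M₁ = 58, y₁ ≡ 1 (mod 3). M₂ = 6, y₂ ≡ 5 (mod 29). M₃ = 87, y₃ ≡ 1 (mod 2). x = 1×58×1 + 4×6×5 + 1×87×1 ≡ 91 (mod 174)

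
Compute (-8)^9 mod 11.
By repeated squaring mod 11: (-8)^{1}≡3, (-8)^{2}≡9, (-8)^{4}≡4, (-8)^{8}≡5. Then (-8)^{9} = (-8)^{8+1} ≡ 5 × 3 ≡ 4 mod 11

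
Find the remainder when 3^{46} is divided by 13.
By Fermat: 3^{12} ≡ 1 (mod 13). 46 = 3×12 + 10. So 3^{46} ≡ 3^{10} ≡ 3 (mod 13)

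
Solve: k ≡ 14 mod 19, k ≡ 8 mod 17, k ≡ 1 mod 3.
M = 19 × 17 × 3 = 969. M₁ = 51, y₁ ≡ 3 mod 19. M₂ = 57, y₂ ≡ 3 mod 17. M₃ = 323, y₃ ≡ 2 mod 3. k = 14×51×3 + 8×57×3 + 1×323×2 ≡ 280 mod 969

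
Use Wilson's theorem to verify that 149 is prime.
(148)! mod 149 = 148. Since this equals -1 (mod 149), Wilson confirms 149 is prime.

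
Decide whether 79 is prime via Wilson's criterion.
(78)! mod 79 = 78. Since 78 ≡ -1 mod 79, 79 is prime.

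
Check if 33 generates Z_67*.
33^{33} ≡ 1 (mod 67) and 33 < 66, so ord_67(33) = 33 ≠ 66 and 33 is not a primitive root.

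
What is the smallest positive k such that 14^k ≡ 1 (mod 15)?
Powers of 14 mod 15: 14^1≡14, 14^2≡1. ord_15(14) = 2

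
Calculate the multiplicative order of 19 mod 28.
Powers of 19 mod 28: 19^1≡19, 19^2≡25, 19^3≡27, 19^4≡9, 19^5≡3, 19^6≡1. ord_28(19) = 6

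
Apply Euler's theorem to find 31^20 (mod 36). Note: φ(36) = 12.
By Euler: 31^{12} ≡ 1 (mod 36) since gcd(31, 36) = 1. 20 = 1×12 + 8. So 31^{20} ≡ 31^{8} ≡ 25 (mod 36)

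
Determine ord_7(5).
Powers of 5 mod 7: 5^1≡5, 5^2≡4, 5^3≡6, 5^4≡2, 5^5≡3, 5^6≡1. Order = 6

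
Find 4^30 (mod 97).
By repeated squaring (mod 97): 4^{1}≡4, 4^{2}≡16, 4^{4}≡62, 4^{8}≡61, 4^{16}≡35. Then 4^{30} = 4^{16+8+4+2} ≡ 35 × 61 × 62 × 16 ≡ 22 (mod 97)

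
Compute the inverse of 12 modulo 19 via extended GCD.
Extended GCD: 12(8) + 19(-5) = 1. So 12^(-1) ≡ 8 mod 19. Verify: 12 × 8 = 96 ≡ 1 mod 19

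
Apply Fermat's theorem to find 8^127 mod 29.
By Fermat: 8^{28} ≡ 1 mod 29. 127 = 4×28 + 15. So 8^{127} ≡ 8^{15} ≡ 21 mod 29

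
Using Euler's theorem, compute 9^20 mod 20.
By Euler: 9^{8} ≡ 1 (mod 20) since gcd(9, 20) = 1. 20 = 2×8 + 4. So 9^{20} ≡ 9^{4} ≡ 1 (mod 20)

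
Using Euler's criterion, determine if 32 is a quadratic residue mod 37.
By Euler's criterion: 32^{18} ≡ 36 mod 37. Since this equals -1 (≡ 36), 32 is not a QR.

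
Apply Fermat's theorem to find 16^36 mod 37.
By Fermat's Little Theorem, 16^{36} ≡ 1 mod 37 since 37 is prime and gcd(16, 37) = 1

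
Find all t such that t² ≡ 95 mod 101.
The square roots of 95 mod 101 are 87 and 14. Verify: 87² = 7569 ≡ 95 mod 101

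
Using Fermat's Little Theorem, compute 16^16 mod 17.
By Fermat's Little Theorem, 16^{16} ≡ 1 mod 17 since 17 is prime and gcd(16, 17) = 1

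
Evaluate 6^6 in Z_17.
By repeated squaring (mod 17): 6^{1}≡6, 6^{2}≡2, 6^{4}≡4. Then 6^{6} = 6^{4+2} ≡ 4 × 2 ≡ 8 (mod 17)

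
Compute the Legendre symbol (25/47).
(25/47) = 25^{23} mod 47 = 1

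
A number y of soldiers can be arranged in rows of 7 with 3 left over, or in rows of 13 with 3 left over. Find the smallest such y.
M = 7 × 13 = 91. M₁ = 13, y₁ ≡ 6 mod 7. M₂ = 7, y₂ ≡ 2 mod 13. y = 3×13×6 + 3×7×2 ≡ 3 mod 91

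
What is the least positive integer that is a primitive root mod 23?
g = 5. Powers: [5, 2, 10, 4, 20, 8, 17, 16, 11, ...] generates all 22 non-zero residues.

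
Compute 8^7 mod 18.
By repeated squaring (mod 18): 8^{1}≡8, 8^{2}≡10, 8^{4}≡10. Then 8^{7} = 8^{4+2+1} ≡ 10 × 10 × 8 ≡ 8 (mod 18)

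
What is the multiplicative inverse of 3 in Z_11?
Since 11 is prime, by Fermat 3^(-1) ≡ 3^{9} ≡ 4 (mod 11). Verify: 3 × 4 = 12 ≡ 1 (mod 11)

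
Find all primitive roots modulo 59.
There are φ(58) = 28 primitive roots mod 59: {2, 6, 8, 10, 11, 13, 14, 18, 23, 24, 30, 31, 32, 33, 34, 37, 38, 39, 40, 42, 43, 44, 47, 50, 52, 54, 55, 56}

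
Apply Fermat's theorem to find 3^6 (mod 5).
By Fermat: 3^{4} ≡ 1 (mod 5). So 3^{6} = 3^{4} · 3^{2} ≡ 3^{2} ≡ 4 (mod 5)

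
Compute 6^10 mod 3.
By repeated squaring mod 3: 6^{1}≡0, 6^{2}≡0, 6^{4}≡0, 6^{8}≡0. Then 6^{10} = 6^{8+2} ≡ 0 × 0 ≡ 0 mod 3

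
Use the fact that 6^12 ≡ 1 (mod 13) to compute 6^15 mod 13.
By Fermat: 6^{12} ≡ 1 (mod 13). So 6^{15} = 6^{12} · 6^{3} ≡ 6^{3} ≡ 8 (mod 13)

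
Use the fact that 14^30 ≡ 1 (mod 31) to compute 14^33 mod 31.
By Fermat: 14^{30} ≡ 1 (mod 31). So 14^{33} = 14^{30} · 14^{3} ≡ 14^{3} ≡ 16 (mod 31)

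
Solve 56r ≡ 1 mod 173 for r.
Since 173 is prime, by Fermat 56^(-1) ≡ 56^{171} ≡ 34 mod 173. Verify: 56 × 34 = 1904 ≡ 1 mod 173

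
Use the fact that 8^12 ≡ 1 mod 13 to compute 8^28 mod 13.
By Fermat: 8^{12} ≡ 1 mod 13. 28 = 2×12 + 4. So 8^{28} ≡ 8^{4} ≡ 1 mod 13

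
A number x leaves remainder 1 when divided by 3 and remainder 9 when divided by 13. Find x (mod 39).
M = 3 × 13 = 39. M₁ = 13, y₁ ≡ 1 (mod 3). M₂ = 3, y₂ ≡ 9 (mod 13). x = 1×13×1 + 9×3×9 ≡ 22 (mod 39)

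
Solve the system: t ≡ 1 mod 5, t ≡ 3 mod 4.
M = 5 × 4 = 20. M₁ = 4, y₁ ≡ 4 mod 5. M₂ = 5, y₂ ≡ 1 mod 4. t = 1×4×4 + 3×5×1 ≡ 11 mod 20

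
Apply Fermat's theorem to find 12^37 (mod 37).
By Fermat: 12^{36} ≡ 1 (mod 37). So 12^{37} = 12^{36} · 12^{1} ≡ 12^{1} ≡ 12 (mod 37)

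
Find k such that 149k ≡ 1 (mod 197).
Since 197 is prime, by Fermat 149^(-1) ≡ 149^{195} ≡ 119 (mod 197). Verify: 149 × 119 = 17731 ≡ 1 (mod 197)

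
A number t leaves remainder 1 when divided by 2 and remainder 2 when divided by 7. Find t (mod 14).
M = 2 × 7 = 14. M₁ = 7, y₁ ≡ 1 (mod 2). M₂ = 2, y₂ ≡ 4 (mod 7). t = 1×7×1 + 2×2×4 ≡ 9 (mod 14)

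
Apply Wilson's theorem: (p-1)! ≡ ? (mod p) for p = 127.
By Wilson's theorem, (126)! ≡ -1 ≡ 126 (mod 127)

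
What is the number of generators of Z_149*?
There are φ(149-1) = φ(148) = 72 primitive roots modulo 149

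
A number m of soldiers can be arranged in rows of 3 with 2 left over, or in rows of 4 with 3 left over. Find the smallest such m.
M = 3 × 4 = 12. M₁ = 4, y₁ ≡ 1 (mod 3). M₂ = 3, y₂ ≡ 3 (mod 4). m = 2×4×1 + 3×3×3 ≡ 11 (mod 12)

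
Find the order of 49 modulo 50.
Powers of 49 mod 50: 49^1≡49, 49^2≡1. ord_50(49) = 2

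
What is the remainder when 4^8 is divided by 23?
By repeated squaring (mod 23): 4^{1}≡4, 4^{2}≡16, 4^{4}≡3, 4^{8}≡9. So 4^{8} ≡ 9 (mod 23)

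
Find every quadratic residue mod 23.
QRs mod 23: {1, 2, 3, 4, 6, 8, 9, 12, 13, 16, 18}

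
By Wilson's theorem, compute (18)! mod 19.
By Wilson's theorem, (18)! ≡ -1 ≡ 18 mod 19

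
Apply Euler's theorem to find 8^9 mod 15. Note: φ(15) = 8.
By Euler: 8^{8} ≡ 1 mod 15 since gcd(8, 15) = 1. 9 = 1×8 + 1. So 8^{9} ≡ 8^{1} ≡ 8 mod 15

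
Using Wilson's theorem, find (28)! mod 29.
By Wilson's theorem, (28)! ≡ -1 ≡ 28 mod 29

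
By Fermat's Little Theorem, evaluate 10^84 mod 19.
By Fermat: 10^{18} ≡ 1 (mod 19). 84 = 4×18 + 12. So 10^{84} ≡ 10^{12} ≡ 7 (mod 19)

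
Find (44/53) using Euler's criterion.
(44/53) = 44^{26} mod 53 = 1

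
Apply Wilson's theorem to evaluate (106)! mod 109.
(108)! = (106)! × (107) × (108) ≡ -1 mod 109. So (106)! ≡ -1 × [(108)(107)]^(-1) ≡ 54 mod 109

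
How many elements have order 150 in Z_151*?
A prime p has φ(p-1) primitive roots; here φ(150) = 40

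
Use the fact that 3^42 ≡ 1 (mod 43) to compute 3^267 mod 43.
By Fermat: 3^{42} ≡ 1 (mod 43). 267 ≡ 15 (mod 42). So 3^{267} ≡ 3^{15} ≡ 22 (mod 43)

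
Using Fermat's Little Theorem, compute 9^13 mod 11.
By Fermat: 9^{10} ≡ 1 mod 11. So 9^{13} = 9^{10} · 9^{3} ≡ 9^{3} ≡ 3 mod 11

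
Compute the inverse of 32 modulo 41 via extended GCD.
Extended GCD: 32(9) + 41(-7) = 1. So 32^(-1) ≡ 9 (mod 41). Verify: 32 × 9 = 288 ≡ 1 (mod 41)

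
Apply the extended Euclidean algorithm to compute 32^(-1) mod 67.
Extended GCD: 32(-23) + 67(11) = 1. So 32^(-1) ≡ -23 ≡ 44 (mod 67). Verify: 32 × 44 = 1408 ≡ 1 (mod 67)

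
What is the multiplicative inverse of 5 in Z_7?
Since 7 is prime, by Fermat 5^(-1) ≡ 5^{5} ≡ 3 (mod 7). Verify: 5 × 3 = 15 ≡ 1 (mod 7)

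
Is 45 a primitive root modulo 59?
45^{29} ≡ 1 (mod 59) and 29 < 58, so ord_59(45) = 29 ≠ 58 and 45 is not a primitive root.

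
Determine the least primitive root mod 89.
g = 3. Powers: [3, 9, 27, 81, 65, 17, 51, 64, ...] generates all 88 non-zero residues.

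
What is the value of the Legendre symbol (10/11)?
(10/11) = 10^{5} mod 11 = -1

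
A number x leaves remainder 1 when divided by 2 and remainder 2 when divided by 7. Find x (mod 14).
M = 2 × 7 = 14. M₁ = 7, y₁ ≡ 1 (mod 2). M₂ = 2, y₂ ≡ 4 (mod 7). x = 1×7×1 + 2×2×4 ≡ 9 (mod 14)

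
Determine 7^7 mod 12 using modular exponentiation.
By repeated squaring (mod 12): 7^{1}≡7, 7^{2}≡1, 7^{4}≡1. Then 7^{7} = 7^{4+2+1} ≡ 1 × 1 × 7 ≡ 7 (mod 12)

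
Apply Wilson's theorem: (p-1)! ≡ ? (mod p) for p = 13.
By Wilson's theorem, (12)! ≡ -1 ≡ 12 mod 13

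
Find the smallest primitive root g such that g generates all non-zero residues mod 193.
g = 5. For each prime q|192: 5^{96}≡192, 5^{64}≡84, none ≡ 1, so ord_193(5) = 192 and 5 is a primitive root.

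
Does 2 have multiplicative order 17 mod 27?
Powers of 2 mod 27: 2^1≡2, 2^2≡4, 2^3≡8, 2^4≡16, 2^5≡5, 2^6≡10, 2^7≡20, 2^8≡13, 2^9≡26, 2^10≡25, 2^11≡23, 2^12≡19, 2^13≡11, 2^14≡22, 2^15≡17, 2^16≡7, 2^17≡14, 2^18≡1. 2^17≡14≢1, so ord ≠ 17. No, the actual order is 18.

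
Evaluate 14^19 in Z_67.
By repeated squaring mod 67: 14^{1}≡14, 14^{2}≡62, 14^{4}≡25, 14^{8}≡22, 14^{16}≡15. Then 14^{19} = 14^{16+2+1} ≡ 15 × 62 × 14 ≡ 22 mod 67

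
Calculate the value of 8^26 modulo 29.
By repeated squaring mod 29: 8^{1}≡8, 8^{2}≡6, 8^{4}≡7, 8^{8}≡20, 8^{16}≡23. Then 8^{26} = 8^{16+8+2} ≡ 23 × 20 × 6 ≡ 5 mod 29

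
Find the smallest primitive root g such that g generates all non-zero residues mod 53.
g = 2. Powers: [2, 4, 8, 16, 32, 11, 22, 44, 35, ...] generates all 52 non-zero residues.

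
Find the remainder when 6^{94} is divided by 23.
By Fermat: 6^{22} ≡ 1 (mod 23). 94 = 4×22 + 6. So 6^{94} ≡ 6^{6} ≡ 12 (mod 23)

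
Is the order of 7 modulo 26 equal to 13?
Powers of 7 mod 26: 7^1≡7, 7^2≡23, 7^3≡5, 7^4≡9, 7^5≡11, 7^6≡25, 7^7≡19, 7^8≡3, 7^9≡21, 7^10≡17, 7^11≡15, 7^12≡1. Already 7^12≡1, so the order is 12 < 13. No, the actual order is 12.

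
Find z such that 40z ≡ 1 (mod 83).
Since 83 is prime, by Fermat 40^(-1) ≡ 40^{81} ≡ 27 (mod 83). Verify: 40 × 27 = 1080 ≡ 1 (mod 83)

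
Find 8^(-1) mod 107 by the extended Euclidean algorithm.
Extended GCD: 8(-40) + 107(3) = 1. So 8^(-1) ≡ -40 ≡ 67 mod 107. Verify: 8 × 67 = 536 ≡ 1 mod 107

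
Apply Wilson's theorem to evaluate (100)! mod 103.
(102)! = (100)! × (101) × (102) ≡ -1 mod 103. So (100)! ≡ -1 × [(102)(101)]^(-1) ≡ 51 mod 103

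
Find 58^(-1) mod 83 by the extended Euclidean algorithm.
Extended GCD: 58(-10) + 83(7) = 1. So 58^(-1) ≡ -10 ≡ 73 mod 83. Verify: 58 × 73 = 4234 ≡ 1 mod 83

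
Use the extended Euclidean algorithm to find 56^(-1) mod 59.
Extended GCD: 56(-20) + 59(19) = 1. So 56^(-1) ≡ -20 ≡ 39 mod 59. Verify: 56 × 39 = 2184 ≡ 1 mod 59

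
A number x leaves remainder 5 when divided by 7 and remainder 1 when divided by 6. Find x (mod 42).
M = 7 × 6 = 42. M₁ = 6, y₁ ≡ 6 (mod 7). M₂ = 7, y₂ ≡ 1 (mod 6). x = 5×6×6 + 1×7×1 ≡ 19 (mod 42)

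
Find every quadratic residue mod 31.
QRs mod 31: {1, 2, 4, 5, 7, 8, 9, 10, 14, 16, 18, 19, 20, 25, 28}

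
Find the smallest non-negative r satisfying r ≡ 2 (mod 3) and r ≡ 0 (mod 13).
M = 3 × 13 = 39. M₁ = 13, y₁ ≡ 1 (mod 3). M₂ = 3, y₂ ≡ 9 (mod 13). r = 2×13×1 + 0×3×9 ≡ 26 (mod 39)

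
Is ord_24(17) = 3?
Powers of 17 mod 24: 17^1≡17, 17^2≡1. Already 17^2≡1, so the order is 2 < 3. No, the actual order is 2.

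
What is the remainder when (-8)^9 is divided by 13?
By repeated squaring (mod 13): (-8)^{1}≡5, (-8)^{2}≡12, (-8)^{4}≡1, (-8)^{8}≡1. Then (-8)^{9} = (-8)^{8+1} ≡ 1 × 5 ≡ 5 (mod 13)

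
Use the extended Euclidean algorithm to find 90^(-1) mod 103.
Extended GCD: 90(-8) + 103(7) = 1. So 90^(-1) ≡ -8 ≡ 95 mod 103. Verify: 90 × 95 = 8550 ≡ 1 mod 103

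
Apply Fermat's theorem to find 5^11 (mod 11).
By Fermat: 5^{10} ≡ 1 (mod 11). So 5^{11} = 5^{10} · 5^{1} ≡ 5^{1} ≡ 5 (mod 11)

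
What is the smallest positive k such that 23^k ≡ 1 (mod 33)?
Powers of 23 mod 33: 23^1≡23, 23^2≡1. Order = 2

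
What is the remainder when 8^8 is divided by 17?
By repeated squaring mod 17: 8^{1}≡8, 8^{2}≡13, 8^{4}≡16, 8^{8}≡1. So 8^{8} ≡ 1 mod 17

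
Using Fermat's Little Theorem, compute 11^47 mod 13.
By Fermat: 11^{12} ≡ 1 mod 13. 47 = 3×12 + 11. So 11^{47} ≡ 11^{11} ≡ 6 mod 13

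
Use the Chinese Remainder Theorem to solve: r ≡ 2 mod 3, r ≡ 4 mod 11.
M = 3 × 11 = 33. M₁ = 11, y₁ ≡ 2 mod 3. M₂ = 3, y₂ ≡ 4 mod 11. r = 2×11×2 + 4×3×4 ≡ 26 mod 33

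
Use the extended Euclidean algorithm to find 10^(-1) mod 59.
Extended GCD: 10(6) + 59(-1) = 1. So 10^(-1) ≡ 6 mod 59. Verify: 10 × 6 = 60 ≡ 1 mod 59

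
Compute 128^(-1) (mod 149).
Since 149 is prime, by Fermat 128^(-1) ≡ 128^{147} ≡ 78 (mod 149). Verify: 128 × 78 = 9984 ≡ 1 (mod 149)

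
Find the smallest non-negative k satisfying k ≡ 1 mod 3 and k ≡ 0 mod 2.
M = 3 × 2 = 6. M₁ = 2, y₁ ≡ 2 mod 3. M₂ = 3, y₂ ≡ 1 mod 2. k = 1×2×2 + 0×3×1 ≡ 4 mod 6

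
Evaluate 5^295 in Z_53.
Using Fermat: 5^{52} ≡ 1 mod 53. 295 ≡ 35 mod 52. So 5^{295} ≡ 5^{35} ≡ 31 mod 53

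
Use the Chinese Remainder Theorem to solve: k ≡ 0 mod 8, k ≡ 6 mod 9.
M = 8 × 9 = 72. M₁ = 9, y₁ ≡ 1 mod 8. M₂ = 8, y₂ ≡ 8 mod 9. k = 0×9×1 + 6×8×8 ≡ 24 mod 72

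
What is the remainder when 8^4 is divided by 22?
8^{4} = 4096 ≡ 4 mod 22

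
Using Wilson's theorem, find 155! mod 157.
(156)! = (155)! × (156) ≡ -1 (mod 157). So (155)! ≡ -1 × (156)^(-1) ≡ (-1)×(-1) = 1 (mod 157)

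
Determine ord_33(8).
Powers of 8 mod 33: 8^1≡8, 8^2≡31, 8^3≡17, 8^4≡4, 8^5≡32, 8^6≡25, 8^7≡2, 8^8≡16, 8^9≡29, 8^10≡1. So the order of 8 is 10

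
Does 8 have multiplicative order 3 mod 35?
Powers of 8 mod 35: 8^1≡8, 8^2≡29, 8^3≡22, 8^4≡1. 8^3≡22≢1, so ord ≠ 3. No, the actual order is 4.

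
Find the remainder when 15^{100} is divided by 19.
By Fermat: 15^{18} ≡ 1 mod 19. 100 = 5×18 + 10. So 15^{100} ≡ 15^{10} ≡ 4 mod 19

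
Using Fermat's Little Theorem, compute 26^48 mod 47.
By Fermat: 26^{46} ≡ 1 (mod 47). So 26^{48} = 26^{46} · 26^{2} ≡ 26^{2} ≡ 18 (mod 47)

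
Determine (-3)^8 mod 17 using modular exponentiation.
By repeated squaring mod 17: (-3)^{1}≡14, (-3)^{2}≡9, (-3)^{4}≡13, (-3)^{8}≡16. So (-3)^{8} ≡ 16 mod 17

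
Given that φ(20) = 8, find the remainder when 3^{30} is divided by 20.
By Euler: 3^{8} ≡ 1 mod 20 since gcd(3, 20) = 1. 30 = 3×8 + 6. So 3^{30} ≡ 3^{6} ≡ 9 mod 20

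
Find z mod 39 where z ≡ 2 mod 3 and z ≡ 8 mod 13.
M = 3 × 13 = 39. M₁ = 13, y₁ ≡ 1 mod 3. M₂ = 3, y₂ ≡ 9 mod 13. z = 2×13×1 + 8×3×9 ≡ 8 mod 39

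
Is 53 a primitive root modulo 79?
ord_79(53) divides 78. For each prime q|78: 53^{39}≡78, 53^{26}≡55, 53^{6}≡22, none ≡ 1. So 53 has order 78 and is a primitive root mod 79.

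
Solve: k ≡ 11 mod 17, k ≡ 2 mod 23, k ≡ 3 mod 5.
M = 17 × 23 × 5 = 1955. M₁ = 115, y₁ ≡ 4 mod 17. M₂ = 85, y₂ ≡ 13 mod 23. M₃ = 391, y₃ ≡ 1 mod 5. k = 11×115×4 + 2×85×13 + 3×391×1 ≡ 623 mod 1955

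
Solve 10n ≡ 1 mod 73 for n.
Since 73 is prime, by Fermat 10^(-1) ≡ 10^{71} ≡ 22 mod 73. Verify: 10 × 22 = 220 ≡ 1 mod 73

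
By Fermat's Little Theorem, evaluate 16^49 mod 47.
By Fermat: 16^{46} ≡ 1 (mod 47). So 16^{49} = 16^{46} · 16^{3} ≡ 16^{3} ≡ 7 (mod 47)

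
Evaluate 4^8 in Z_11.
By repeated squaring mod 11: 4^{1}≡4, 4^{2}≡5, 4^{4}≡3, 4^{8}≡9. So 4^{8} ≡ 9 mod 11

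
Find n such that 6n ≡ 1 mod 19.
Since 19 is prime, by Fermat 6^(-1) ≡ 6^{17} ≡ 16 mod 19. Verify: 6 × 16 = 96 ≡ 1 mod 19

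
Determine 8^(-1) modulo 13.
Since 13 is prime, by Fermat 8^(-1) ≡ 8^{11} ≡ 5 mod 13. Verify: 8 × 5 = 40 ≡ 1 mod 13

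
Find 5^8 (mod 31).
By repeated squaring (mod 31): 5^{1}≡5, 5^{2}≡25, 5^{4}≡5, 5^{8}≡25. So 5^{8} ≡ 25 (mod 31)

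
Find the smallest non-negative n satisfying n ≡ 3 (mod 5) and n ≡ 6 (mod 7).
M = 5 × 7 = 35. M₁ = 7, y₁ ≡ 3 (mod 5). M₂ = 5, y₂ ≡ 3 (mod 7). n = 3×7×3 + 6×5×3 ≡ 13 (mod 35)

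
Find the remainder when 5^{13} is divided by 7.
By Fermat: 5^{6} ≡ 1 mod 7. 13 = 2×6 + 1. So 5^{13} ≡ 5^{1} ≡ 5 mod 7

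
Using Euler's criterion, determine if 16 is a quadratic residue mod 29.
By Euler's criterion: 16^{14} ≡ 1 (mod 29). Since this equals 1, 16 is a QR.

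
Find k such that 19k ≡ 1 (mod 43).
Since 43 is prime, by Fermat 19^(-1) ≡ 19^{41} ≡ 34 (mod 43). Verify: 19 × 34 = 646 ≡ 1 (mod 43)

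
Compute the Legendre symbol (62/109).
(62/109) = 62^{54} mod 109 = -1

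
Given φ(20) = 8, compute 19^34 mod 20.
By Euler: 19^{8} ≡ 1 mod 20 since gcd(19, 20) = 1. 34 = 4×8 + 2. So 19^{34} ≡ 19^{2} ≡ 1 mod 20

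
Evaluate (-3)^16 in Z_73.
By repeated squaring mod 73: (-3)^{1}≡70, (-3)^{2}≡9, (-3)^{4}≡8, (-3)^{8}≡64, (-3)^{16}≡8. So (-3)^{16} ≡ 8 mod 73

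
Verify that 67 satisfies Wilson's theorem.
(66)! mod 67 = 66. Since this equals -1 (mod 67), Wilson confirms 67 is prime.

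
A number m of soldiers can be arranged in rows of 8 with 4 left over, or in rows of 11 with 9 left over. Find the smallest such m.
M = 8 × 11 = 88. M₁ = 11, y₁ ≡ 3 (mod 8). M₂ = 8, y₂ ≡ 7 (mod 11). m = 4×11×3 + 9×8×7 ≡ 20 (mod 88)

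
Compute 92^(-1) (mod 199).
Since 199 is prime, by Fermat 92^(-1) ≡ 92^{197} ≡ 106 (mod 199). Verify: 92 × 106 = 9752 ≡ 1 (mod 199)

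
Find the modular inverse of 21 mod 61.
Since 61 is prime, by Fermat 21^(-1) ≡ 21^{59} ≡ 32 (mod 61). Verify: 21 × 32 = 672 ≡ 1 (mod 61)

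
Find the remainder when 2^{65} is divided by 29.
By Fermat: 2^{28} ≡ 1 mod 29. 65 = 2×28 + 9. So 2^{65} ≡ 2^{9} ≡ 19 mod 29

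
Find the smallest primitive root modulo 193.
g = 5. For each prime q|192: 5^{96}≡192, 5^{64}≡84, none ≡ 1, so ord_193(5) = 192 and 5 is a primitive root.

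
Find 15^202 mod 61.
Using Fermat: 15^{60} ≡ 1 mod 61. 202 ≡ 22 mod 60. So 15^{202} ≡ 15^{22} ≡ 22 mod 61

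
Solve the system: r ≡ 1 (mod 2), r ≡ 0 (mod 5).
M = 2 × 5 = 10. M₁ = 5, y₁ ≡ 1 (mod 2). M₂ = 2, y₂ ≡ 3 (mod 5). r = 1×5×1 + 0×2×3 ≡ 5 (mod 10)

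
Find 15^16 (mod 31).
By repeated squaring (mod 31): 15^{1}≡15, 15^{2}≡8, 15^{4}≡2, 15^{8}≡4, 15^{16}≡16. So 15^{16} ≡ 16 (mod 31)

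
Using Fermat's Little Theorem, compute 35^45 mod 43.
By Fermat: 35^{42} ≡ 1 mod 43. So 35^{45} = 35^{42} · 35^{3} ≡ 35^{3} ≡ 4 mod 43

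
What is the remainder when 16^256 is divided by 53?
Using Fermat: 16^{52} ≡ 1 mod 53. 256 ≡ 48 mod 52. So 16^{256} ≡ 16^{48} ≡ 36 mod 53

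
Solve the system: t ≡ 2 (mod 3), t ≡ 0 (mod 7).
M = 3 × 7 = 21. M₁ = 7, y₁ ≡ 1 (mod 3). M₂ = 3, y₂ ≡ 5 (mod 7). t = 2×7×1 + 0×3×5 ≡ 14 (mod 21)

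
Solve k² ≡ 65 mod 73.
The square roots of 65 mod 73 are 24 and 49. Verify: 24² = 576 ≡ 65 mod 73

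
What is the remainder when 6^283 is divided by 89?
Using Fermat: 6^{88} ≡ 1 mod 89. 283 ≡ 19 mod 88. So 6^{283} ≡ 6^{19} ≡ 29 mod 89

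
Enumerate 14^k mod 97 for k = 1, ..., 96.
14^1, 14^2, ..., 14^{96} mod 97: [14, 2, 28, 4, 56, 8, 15, 16, 30, 32, 60, 64, 23, 31, 46, 62, 92, 27, 87, 54, 77, 11, 57, 22, 17, 44, 34, 88, 68, 79, 39, 61, 78, 25, 59, 50, 21, 3, 42, 6, 84, 12, 71, 24, 45, 48, 90, 96, 83, 95, 69, 93, 41, 89, 82, 81, 67, 65, 37, 33, 74, 66, 51, 35, 5, 70, 10, 43, 20, 86, 40, 75, 80, 53, 63, 9, 29, 18, 58, 36, 19, 72, 38, 47, 76, 94, 55, 91, 13, 85, 26, 73, 52, 49, 7, 1]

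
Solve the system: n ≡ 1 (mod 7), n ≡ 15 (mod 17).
M = 7 × 17 = 119. M₁ = 17, y₁ ≡ 5 (mod 7). M₂ = 7, y₂ ≡ 5 (mod 17). n = 1×17×5 + 15×7×5 ≡ 15 (mod 119)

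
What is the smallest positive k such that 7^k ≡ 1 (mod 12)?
Powers of 7 mod 12: 7^1≡7, 7^2≡1. So the order of 7 is 2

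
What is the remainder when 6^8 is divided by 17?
By repeated squaring mod 17: 6^{1}≡6, 6^{2}≡2, 6^{4}≡4, 6^{8}≡16. So 6^{8} ≡ 16 mod 17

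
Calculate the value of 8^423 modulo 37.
Using Fermat: 8^{36} ≡ 1 mod 37. 423 ≡ 27 mod 36. So 8^{423} ≡ 8^{27} ≡ 31 mod 37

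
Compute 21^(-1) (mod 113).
Since 113 is prime, by Fermat 21^(-1) ≡ 21^{111} ≡ 70 (mod 113). Verify: 21 × 70 = 1470 ≡ 1 (mod 113)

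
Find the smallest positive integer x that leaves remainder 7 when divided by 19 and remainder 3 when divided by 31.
M = 19 × 31 = 589. M₁ = 31, y₁ ≡ 8 mod 19. M₂ = 19, y₂ ≡ 18 mod 31. x = 7×31×8 + 3×19×18 ≡ 406 mod 589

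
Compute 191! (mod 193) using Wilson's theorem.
(192)! = (191)! × (192) ≡ -1 (mod 193). So (191)! ≡ -1 × (192)^(-1) ≡ (-1)×(-1) = 1 (mod 193)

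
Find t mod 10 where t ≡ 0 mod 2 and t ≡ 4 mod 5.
M = 2 × 5 = 10. M₁ = 5, y₁ ≡ 1 mod 2. M₂ = 2, y₂ ≡ 3 mod 5. t = 0×5×1 + 4×2×3 ≡ 4 mod 10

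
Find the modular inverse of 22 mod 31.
Since 31 is prime, by Fermat 22^(-1) ≡ 22^{29} ≡ 24 (mod 31). Verify: 22 × 24 = 528 ≡ 1 (mod 31)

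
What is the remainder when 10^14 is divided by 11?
Using Fermat: 10^{10} ≡ 1 (mod 11). 14 ≡ 4 (mod 10). So 10^{14} ≡ 10^{4} ≡ 1 (mod 11)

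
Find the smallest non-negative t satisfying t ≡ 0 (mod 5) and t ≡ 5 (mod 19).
M = 5 × 19 = 95. M₁ = 19, y₁ ≡ 4 (mod 5). M₂ = 5, y₂ ≡ 4 (mod 19). t = 0×19×4 + 5×5×4 ≡ 5 (mod 95)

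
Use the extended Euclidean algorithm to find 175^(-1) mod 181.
Extended GCD: 175(30) + 181(-29) = 1. So 175^(-1) ≡ 30 (mod 181). Verify: 175 × 30 = 5250 ≡ 1 (mod 181)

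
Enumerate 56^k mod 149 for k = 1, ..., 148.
56^1, 56^2, ..., 56^{148} mod 149: [56, 7, 94, 49, 62, 45, 136, 17, 58, 119, 108, 88, 11, 20, 77, 140, 92, 86, 48, 6, 38, 42, 117, 145, 74, 121, 71, 102, 50, 118, 52, 81, 66, 120, 15, 95, 105, 69, 139, 36, 79, 103, 106, 125, 146, 130, 128, 16, 2, 112, 14, 39, 98, 124, 90, 123, 34, 116, 89, 67, 27, 22, 40, 5, 131, 35, 23, 96, 12, 76, 84, 85, 141, 148, 93, 142, 55, 100, 87, 104, 13, 132, 91, 30, 41, 61, 138, 129, 72, 9, 57, 63, 101, 143, 111, 107, 32, 4, 75, 28, 78, 47, 99, 31, 97, 68, 83, 29, 134, 54, 44, 80, 10, 113, 70, 46, 43, 24, 3, 19, 21, 133, 147, 37, 135, 110, 51, 25, 59, 26, 115, 33, 60, 82, 122, 127, 109, 144, 18, 114, 126, 53, 137, 73, 65, 64, 8, 1]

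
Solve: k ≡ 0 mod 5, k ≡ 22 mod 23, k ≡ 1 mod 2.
M = 5 × 23 × 2 = 230. M₁ = 46, y₁ ≡ 1 mod 5. M₂ = 10, y₂ ≡ 7 mod 23. M₃ = 115, y₃ ≡ 1 mod 2. k = 0×46×1 + 22×10×7 + 1×115×1 ≡ 45 mod 230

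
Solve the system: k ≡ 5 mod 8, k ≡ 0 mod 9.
M = 8 × 9 = 72. M₁ = 9, y₁ ≡ 1 mod 8. M₂ = 8, y₂ ≡ 8 mod 9. k = 5×9×1 + 0×8×8 ≡ 45 mod 72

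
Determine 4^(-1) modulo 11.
Since 11 is prime, by Fermat 4^(-1) ≡ 4^{9} ≡ 3 mod 11. Verify: 4 × 3 = 12 ≡ 1 mod 11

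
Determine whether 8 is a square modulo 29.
By Euler's criterion: 8^{14} ≡ 28 (mod 29). Since this equals -1 (≡ 28), 8 is not a QR.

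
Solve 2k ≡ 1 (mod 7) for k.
Since 7 is prime, by Fermat 2^(-1) ≡ 2^{5} ≡ 4 (mod 7). Verify: 2 × 4 = 8 ≡ 1 (mod 7)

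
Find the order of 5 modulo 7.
Powers of 5 mod 7: 5^1≡5, 5^2≡4, 5^3≡6, 5^4≡2, 5^5≡3, 5^6≡1. So the order of 5 is 6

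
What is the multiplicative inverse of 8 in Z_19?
Since 19 is prime, by Fermat 8^(-1) ≡ 8^{17} ≡ 12 mod 19. Verify: 8 × 12 = 96 ≡ 1 mod 19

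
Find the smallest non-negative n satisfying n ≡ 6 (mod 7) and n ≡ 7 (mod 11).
M = 7 × 11 = 77. M₁ = 11, y₁ ≡ 2 (mod 7). M₂ = 7, y₂ ≡ 8 (mod 11). n = 6×11×2 + 7×7×8 ≡ 62 (mod 77)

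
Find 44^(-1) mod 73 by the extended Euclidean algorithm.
Extended GCD: 44(5) + 73(-3) = 1. So 44^(-1) ≡ 5 mod 73. Verify: 44 × 5 = 220 ≡ 1 mod 73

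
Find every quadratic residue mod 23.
QRs mod 23: {1, 2, 3, 4, 6, 8, 9, 12, 13, 16, 18}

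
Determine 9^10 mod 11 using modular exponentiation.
Using Fermat: 9^{10} ≡ 1 mod 11. 10 ≡ 0 mod 10. So 9^{10} ≡ 9^{0} ≡ 1 mod 11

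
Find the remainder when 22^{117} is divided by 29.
By Fermat: 22^{28} ≡ 1 mod 29. 117 = 4×28 + 5. So 22^{117} ≡ 22^{5} ≡ 13 mod 29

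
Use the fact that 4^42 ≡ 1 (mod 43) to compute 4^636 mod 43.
By Fermat: 4^{42} ≡ 1 (mod 43). 636 ≡ 6 (mod 42). So 4^{636} ≡ 4^{6} ≡ 11 (mod 43)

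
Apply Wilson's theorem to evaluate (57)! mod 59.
(58)! = (57)! × (58) ≡ -1 (mod 59). So (57)! ≡ -1 × (58)^(-1) ≡ (-1)×(-1) = 1 (mod 59)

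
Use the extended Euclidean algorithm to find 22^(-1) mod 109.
Extended GCD: 22(5) + 109(-1) = 1. So 22^(-1) ≡ 5 (mod 109). Verify: 22 × 5 = 110 ≡ 1 (mod 109)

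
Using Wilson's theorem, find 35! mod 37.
(36)! = (35)! × (36) ≡ -1 mod 37. So (35)! ≡ -1 × (36)^(-1) ≡ (-1)×(-1) = 1 mod 37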